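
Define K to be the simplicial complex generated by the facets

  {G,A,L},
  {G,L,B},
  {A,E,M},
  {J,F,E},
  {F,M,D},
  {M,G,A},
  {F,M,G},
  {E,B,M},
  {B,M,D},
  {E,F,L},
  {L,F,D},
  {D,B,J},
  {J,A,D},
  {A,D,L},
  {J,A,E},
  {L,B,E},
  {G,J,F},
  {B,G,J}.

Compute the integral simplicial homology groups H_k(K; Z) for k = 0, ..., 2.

H_0 = Z,  H_1 = Z^2,  H_2 = Z.

Order the vertices as A < B < D < E < F < G < J < L < M. Listing each simplex with vertices in this order, K has dimension 2 with simplices:

  0-simplices (9): A, B, D, E, F, G, J, L, M
  1-simplices (27): AD, AE, AG, AJ, AL, AM, BD, BE, BG, BJ, BL, BM, DF, DJ, DL, DM, EF, EJ, EL, EM, FG, FJ, FL, FM, GJ, GL, GM
  2-simplices (18): ADJ, ADL, AEJ, AEM, AGL, AGM, BDJ, BDM, BEL, BEM, BGJ, BGL, DFL, DFM, EFJ, EFL, FGJ, FGM

so the chain groups are C_0 ≅ Z^9, C_1 ≅ Z^27, C_2 ≅ Z^18.

Boundary ∂_1: C_1 → C_0 maps an edge to its endpoints' difference, ∂[p,q] = q − p.
As a 9×27 matrix over Z this has rank 8, with invariant factors (1,1,1,1,1,1,1,1).

Boundary ∂_2: C_2 → C_1 sends each 2-simplex [p,q,r] to [q,r] − [p,r] + [p,q]. For instance
  ∂AEM = EM − AM + AE,
  ∂FGM = GM − FM + FG.
The resulting 27×18 matrix has rank 17, and its Smith normal form has invariant factors (1,1,1,1,1,1,1,1,1,1,1,1,1,1,1,1,1).

Now H_k = ker ∂_k / im ∂_{k+1}, so:

  H_0: rank C_0 − rank ∂_1 = 9 − 8 = 1, and the invariant factors of ∂_1 are all 1, so H_0 ≅ Z.
  H_1: rank ker ∂_1 − rank ∂_2 = (27 − 8) − 17 = 2, and the invariant factors of ∂_2 are all 1, so H_1 ≅ Z^2.
  H_2: rank ker ∂_2 − rank ∂_3 = (18 − 17) − 0 = 1, and there is no ∂_3, so H_2 ≅ Z.

(K is a triangulation of the torus T^2.)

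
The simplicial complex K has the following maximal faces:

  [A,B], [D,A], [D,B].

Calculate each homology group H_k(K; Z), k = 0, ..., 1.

Order the vertices as A < B < D. Listing each simplex with vertices in this order, K has dimension 1 with simplices:

  0-simplices (3): A, B, D
  1-simplices (3): AB, AD, BD

so the chain groups are C_0 ≅ Z^3, C_1 ≅ Z^3.

The boundary map ∂_1: C_1 → C_0 is given by ∂[p,q] = [q] − [p]. For instance
  ∂BD = D − B.
The 3×3 boundary matrix has rank 2 and Smith normal form diag(1,1).

From H_k ≅ ker(∂_k) / im(∂_{k+1}) we obtain:

  H_0: rank C_0 − rank ∂_1 = 3 − 2 = 1, and the invariant factors of ∂_1 are all 1, so H_0 ≅ Z.
  H_1: rank ker ∂_1 − rank ∂_2 = (3 − 2) − 0 = 1, and there is no ∂_2, so H_1 ≅ Z.

As a check, the Euler characteristic is 3 − 3 = 0, which agrees with 1 − 1 = 0.

H_0 = Z,  H_1 = Z.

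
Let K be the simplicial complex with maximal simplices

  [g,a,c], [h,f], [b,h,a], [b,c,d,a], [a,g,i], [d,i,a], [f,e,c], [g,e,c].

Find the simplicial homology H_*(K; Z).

H_0 ≅ Z,  H_1 ≅ Z,  H_2 = 0,  H_3 = 0.

Order the vertices as a < b < c < d < e < f < g < h < i. Listing each simplex with vertices in this order, K has dimension 3 with simplices:

  0-simplices (9): a, b, c, d, e, f, g, h, i
  1-simplices (18): ab, ac, ad, ag, ah, ai, bc, bd, bh, cd, ce, cf, cg, di, ef, eg, fh, gi
  2-simplices (10): abc, abd, abh, acd, acg, adi, agi, bcd, cef, ceg
  3-simplices (1): abcd

Hence C_0 ≅ Z^9, C_1 ≅ Z^18, C_2 ≅ Z^10, C_3 ≅ Z^1.

∂_1: C_1 → C_0 is given by ∂[p,q] = [q] − [p].
The 9×18 boundary matrix has rank 8 and Smith normal form diag(1,1,1,1,1,1,1,1).

The boundary map ∂_2: C_2 → C_1 acts by ∂[p,q,r] = [q,r] − [p,r] + [p,q]. For instance
  ∂abc = bc − ac + ab,
  ∂adi = di − ai + ad.
This gives a 18×10 integer matrix of rank 9; reducing to Smith normal form yields diagonal entries (1,1,1,1,1,1,1,1,1).

∂_3: C_3 → C_2 sends each 3-simplex σ to the alternating sum Σ_i (−1)^i (σ with its i-th vertex removed). For instance
  ∂abcd = bcd − acd + abd − abc.
This gives a 10×1 integer matrix of rank 1; reducing to Smith normal form yields diagonal entries (1).

Reading off H_k = ker ∂_k / im ∂_{k+1}:

  H_0: rank C_0 − rank ∂_1 = 9 − 8 = 1, and the invariant factors of ∂_1 are all 1, so H_0 = Z.
  H_1: rank ker ∂_1 − rank ∂_2 = (18 − 8) − 9 = 1, and the invariant factors of ∂_2 are all 1, so H_1 = Z.
  H_2: rank ker ∂_2 − rank ∂_3 = (10 − 9) − 1 = 0, and the invariant factors of ∂_3 are all 1, so H_2 = 0.
  H_3: rank ker ∂_3 − rank ∂_4 = (1 − 1) − 0 = 0, and there is no ∂_4, so H_3 = 0.

As a check, the Euler characteristic is 9 − 18 + 10 − 1 = 0, which agrees with 1 − 1 + 0 − 0 = 0.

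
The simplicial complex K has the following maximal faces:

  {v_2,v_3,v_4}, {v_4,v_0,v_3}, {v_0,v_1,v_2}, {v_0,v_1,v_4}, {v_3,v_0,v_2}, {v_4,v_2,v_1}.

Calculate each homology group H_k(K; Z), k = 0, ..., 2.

H_0 ≅ Z,  H_1 = 0,  H_2 ≅ Z.

Take the total order v_0 < v_1 < v_2 < v_3 < v_4 on the vertex set. Then K (dimension 2) consists of the simplices:

  0-simplices (5): [v_0], [v_1], [v_2], [v_3], [v_4]
  1-simplices (9): [v_0,v_1], [v_0,v_2], [v_0,v_3], [v_0,v_4], [v_1,v_2], [v_1,v_4], [v_2,v_3], [v_2,v_4], [v_3,v_4]
  2-simplices (6): [v_0,v_1,v_2], [v_0,v_1,v_4], [v_0,v_2,v_3], [v_0,v_3,v_4], [v_1,v_2,v_4], [v_2,v_3,v_4]

so the chain groups are C_0 ≅ Z^5, C_1 ≅ Z^9, C_2 ≅ Z^6.

Boundary ∂_1: C_1 → C_0 maps an edge to its endpoints' difference, ∂[p,q] = q − p. For instance
  ∂[v_3,v_4] = [v_4] − [v_3].
As a 5×9 matrix over Z this has rank 4, with invariant factors (1,1,1,1).

The boundary map ∂_2: C_2 → C_1 acts by ∂[p,q,r] = [q,r] − [p,r] + [p,q]. For instance
  ∂[v_2,v_3,v_4] = [v_3,v_4] − [v_2,v_4] + [v_2,v_3],
  ∂[v_0,v_3,v_4] = [v_3,v_4] − [v_0,v_4] + [v_0,v_3].
The 9×6 boundary matrix has rank 5 and Smith normal form diag(1,1,1,1,1).

Reading off H_k = ker ∂_k / im ∂_{k+1}:

  H_0: rank C_0 − rank ∂_1 = 5 − 4 = 1, and the invariant factors of ∂_1 are all 1, so H_0 = Z.
  H_1: rank ker ∂_1 − rank ∂_2 = (9 − 4) − 5 = 0, and the invariant factors of ∂_2 are all 1, so H_1 = 0.
  H_2: rank ker ∂_2 − rank ∂_3 = (6 − 5) − 0 = 1, and there is no ∂_3, so H_2 = Z.

As a check, the Euler characteristic is 5 − 9 + 6 = 2, which agrees with 1 − 0 + 1 = 2.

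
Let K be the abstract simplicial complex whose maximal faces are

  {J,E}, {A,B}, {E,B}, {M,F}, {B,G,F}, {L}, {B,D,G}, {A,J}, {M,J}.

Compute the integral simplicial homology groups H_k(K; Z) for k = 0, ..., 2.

H_0 ≅ Z^2,  H_1 ≅ Z^2,  H_2 = 0.

We work with the vertex ordering A < B < D < E < F < G < J < L < M. The simplices of K, each written with vertices in increasing order, are:

  0-simplices (9): A, B, D, E, F, G, J, L, M
  1-simplices (11): AB, AJ, BD, BE, BF, BG, DG, EJ, FG, FM, JM
  2-simplices (2): BDG, BFG

so the chain groups are C_0 ≅ Z^9, C_1 ≅ Z^11, C_2 ≅ Z^2.

Boundary ∂_1: C_1 → C_0 maps an edge to its endpoints' difference, ∂[p,q] = q − p.
The 9×11 boundary matrix has rank 7 and Smith normal form diag(1,1,1,1,1,1,1).

∂_2: C_2 → C_1 sends each 2-simplex [p,q,r] to [q,r] − [p,r] + [p,q]. For instance
  ∂BFG = FG − BG + BF,
  ∂BDG = DG − BG + BD.
The 11×2 boundary matrix has rank 2 and Smith normal form diag(1,1).

Computing H_k = (kernel of ∂_k) / (image of ∂_{k+1}):

  H_0: rank C_0 − rank ∂_1 = 9 − 7 = 2, and the invariant factors of ∂_1 are all 1, so H_0 = Z^2.
  H_1: rank ker ∂_1 − rank ∂_2 = (11 − 7) − 2 = 2, and the invariant factors of ∂_2 are all 1, so H_1 = Z^2.
  H_2: rank ker ∂_2 − rank ∂_3 = (2 − 2) − 0 = 0, and there is no ∂_3, so H_2 = 0.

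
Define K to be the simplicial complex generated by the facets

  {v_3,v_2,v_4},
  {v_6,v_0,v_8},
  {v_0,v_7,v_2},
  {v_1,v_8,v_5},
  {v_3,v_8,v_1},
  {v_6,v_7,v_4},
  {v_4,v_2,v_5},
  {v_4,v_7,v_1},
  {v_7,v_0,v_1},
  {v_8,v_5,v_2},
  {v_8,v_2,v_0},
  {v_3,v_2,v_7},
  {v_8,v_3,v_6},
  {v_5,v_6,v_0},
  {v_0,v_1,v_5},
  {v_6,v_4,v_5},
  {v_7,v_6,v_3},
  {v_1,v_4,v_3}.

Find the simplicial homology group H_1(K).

H_1 ≅ Z ⊕ Z/2.

Order the vertices as v_0 < v_1 < v_2 < v_3 < v_4 < v_5 < v_6 < v_7 < v_8. Listing each simplex with vertices in this order, K has dimension 2 with simplices:

  0-simplices (9): [v_0], [v_1], [v_2], [v_3], [v_4], [v_5], [v_6], [v_7], [v_8]
  1-simplices (27): (27 of them)
  2-simplices (18): (18 of them)

giving chain groups C_0 ≅ Z^9, C_1 ≅ Z^27, C_2 ≅ Z^18.

Boundary ∂_1: C_1 → C_0 maps an edge to its endpoints' difference, ∂[p,q] = q − p. For instance
  ∂[v_2,v_3] = [v_3] − [v_2].
The 9×27 boundary matrix has rank 8 and Smith normal form diag(1,1,1,1,1,1,1,1).

The boundary map ∂_2: C_2 → C_1 maps a triangle to the signed sum of its edges. For instance
  ∂[v_3,v_6,v_8] = [v_6,v_8] − [v_3,v_8] + [v_3,v_6],
  ∂[v_1,v_4,v_7] = [v_4,v_7] − [v_1,v_7] + [v_1,v_4].
The resulting 27×18 matrix has rank 18, and its Smith normal form has invariant factors (1,1,1,1,1,1,1,1,1,1,1,1,1,1,1,1,1,2).

Computing H_k = (kernel of ∂_k) / (image of ∂_{k+1}):

  H_1: rank ker ∂_1 − rank ∂_2 = (27 − 8) − 18 = 1, and ∂_2 has invariant factor 2 > 1, so H_1 ≅ Z ⊕ Z/2.

(K is a triangulation of the Klein bottle.)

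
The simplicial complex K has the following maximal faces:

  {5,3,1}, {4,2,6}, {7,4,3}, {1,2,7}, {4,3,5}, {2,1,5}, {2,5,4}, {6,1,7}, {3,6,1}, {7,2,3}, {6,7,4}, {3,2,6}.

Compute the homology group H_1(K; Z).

H_1 ≅ Z/2.

Order the vertices as 1 < 2 < 3 < 4 < 5 < 6 < 7. Listing each simplex with vertices in this order, K has dimension 2 with simplices:

  0-simplices (7): [1], [2], [3], [4], [5], [6], [7]
  1-simplices (18): [1,2], [1,3], [1,5], [1,6], [1,7], [2,3], [2,4], [2,5], [2,6], [2,7], [3,4], [3,5], [3,6], [3,7], [4,5], [4,6], [4,7], [6,7]
  2-simplices (12): [1,2,5], [1,2,7], [1,3,5], [1,3,6], [1,6,7], [2,3,6], [2,3,7], [2,4,5], [2,4,6], [3,4,5], [3,4,7], [4,6,7]

giving chain groups C_0 ≅ Z^7, C_1 ≅ Z^18, C_2 ≅ Z^12.

Boundary ∂_1: C_1 → C_0 is given by ∂[p,q] = [q] − [p]. For instance
  ∂[3,4] = [4] − [3].
As a 7×18 matrix over Z this has rank 6, with invariant factors (1,1,1,1,1,1).

The boundary map ∂_2: C_2 → C_1 maps a triangle to the signed sum of its edges. For instance
  ∂[2,4,6] = [4,6] − [2,6] + [2,4],
  ∂[4,6,7] = [6,7] − [4,7] + [4,6].
The 18×12 boundary matrix has rank 12 and Smith normal form diag(1,1,1,1,1,1,1,1,1,1,1,2).

Now H_k = ker ∂_k / im ∂_{k+1}, so:

  H_1: rank ker ∂_1 − rank ∂_2 = (18 − 6) − 12 = 0, and ∂_2 has invariant factor 2 > 1, so H_1 ≅ Z/2.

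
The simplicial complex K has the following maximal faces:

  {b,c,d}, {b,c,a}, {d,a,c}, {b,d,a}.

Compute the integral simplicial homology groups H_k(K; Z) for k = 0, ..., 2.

Take the total order a < b < c < d on the vertex set. Then K (dimension 2) consists of the simplices:

  0-simplices (4): a, b, c, d
  1-simplices (6): ab, ac, ad, bc, bd, cd
  2-simplices (4): abc, abd, acd, bcd

so the chain groups are C_0 ≅ Z^4, C_1 ≅ Z^6, C_2 ≅ Z^4.

The boundary map ∂_1: C_1 → C_0 sends each edge [p,q] (with p < q) to q − p. For instance
  ∂cd = d − c.
The resulting 4×6 matrix has rank 3, and its Smith normal form has invariant factors (1,1,1).

∂_2: C_2 → C_1 sends each 2-simplex [p,q,r] to [q,r] − [p,r] + [p,q]. For instance
  ∂abd = bd − ad + ab,
  ∂bcd = cd − bd + bc.
As a 6×4 matrix over Z this has rank 3, with invariant factors (1,1,1).

Computing H_k = (kernel of ∂_k) / (image of ∂_{k+1}):

  H_0: rank C_0 − rank ∂_1 = 4 − 3 = 1, and the invariant factors of ∂_1 are all 1, so H_0 = Z.
  H_1: rank ker ∂_1 − rank ∂_2 = (6 − 3) − 3 = 0, and the invariant factors of ∂_2 are all 1, so H_1 = 0.
  H_2: rank ker ∂_2 − rank ∂_3 = (4 − 3) − 0 = 1, and there is no ∂_3, so H_2 = Z.

As a check, the Euler characteristic is 4 − 6 + 4 = 2, which agrees with 1 − 0 + 1 = 2.
(K is a triangulation of the 2-sphere S^2.)

H_0 ≅ Z,  H_1 = 0,  H_2 ≅ Z.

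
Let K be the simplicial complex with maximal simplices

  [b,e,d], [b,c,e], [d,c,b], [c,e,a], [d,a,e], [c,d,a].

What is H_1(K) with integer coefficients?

H_1 = 0.

We work with the vertex ordering a < b < c < d < e. The simplices of K, each written with vertices in increasing order, are:

  0-simplices (5): a, b, c, d, e
  1-simplices (9): ac, ad, ae, bc, bd, be, cd, ce, de
  2-simplices (6): acd, ace, ade, bcd, bce, bde

so the chain groups are C_0 ≅ Z^5, C_1 ≅ Z^9, C_2 ≅ Z^6.

The boundary map ∂_1: C_1 → C_0 is given by ∂[p,q] = [q] − [p].
The resulting 5×9 matrix has rank 4, and its Smith normal form has invariant factors (1,1,1,1).

Boundary ∂_2: C_2 → C_1 sends each 2-simplex [p,q,r] to [q,r] − [p,r] + [p,q]. For instance
  ∂ace = ce − ae + ac,
  ∂acd = cd − ad + ac.
The 9×6 boundary matrix has rank 5 and Smith normal form diag(1,1,1,1,1).

Reading off H_k = ker ∂_k / im ∂_{k+1}:

  H_1: rank ker ∂_1 − rank ∂_2 = (9 − 4) − 5 = 0, and the invariant factors of ∂_2 are all 1, so H_1 = 0.

(K is a triangulation of the 2-sphere S^2.)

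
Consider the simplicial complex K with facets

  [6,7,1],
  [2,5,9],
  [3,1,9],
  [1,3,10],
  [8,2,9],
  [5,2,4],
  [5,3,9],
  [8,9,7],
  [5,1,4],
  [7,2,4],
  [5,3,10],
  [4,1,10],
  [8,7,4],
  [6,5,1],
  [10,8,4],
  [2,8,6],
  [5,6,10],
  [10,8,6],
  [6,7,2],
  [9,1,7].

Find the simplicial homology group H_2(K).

H_2 ≅ 0.

Take the total order 1 < 2 < 3 < 4 < 5 < 6 < 7 < 8 < 9 < 10 on the vertex set. Then K (dimension 2) consists of the simplices:

  0-simplices (10): [1], [2], [3], [4], [5], [6], [7], [8], [9], [10]
  1-simplices (30): (30 of them)
  2-simplices (20): (20 of them)

Hence C_0 ≅ Z^10, C_1 ≅ Z^30, C_2 ≅ Z^20.

Boundary ∂_1: C_1 → C_0 maps an edge to its endpoints' difference, ∂[p,q] = q − p. For instance
  ∂[1,5] = [5] − [1].
The 10×30 boundary matrix has rank 9 and Smith normal form diag(1,1,1,1,1,1,1,1,1).

The boundary map ∂_2: C_2 → C_1 sends each 2-simplex [p,q,r] to [q,r] − [p,r] + [p,q]. For instance
  ∂[5,6,10] = [6,10] − [5,10] + [5,6],
  ∂[1,3,10] = [3,10] − [1,10] + [1,3].
This gives a 30×20 integer matrix of rank 20; reducing to Smith normal form yields diagonal entries (1,1,1,1,1,1,1,1,1,1,1,1,1,1,1,1,1,1,1,2).

Reading off H_k = ker ∂_k / im ∂_{k+1}:

  H_2: rank ker ∂_2 − rank ∂_3 = (20 − 20) − 0 = 0, and there is no ∂_3, so H_2 = 0.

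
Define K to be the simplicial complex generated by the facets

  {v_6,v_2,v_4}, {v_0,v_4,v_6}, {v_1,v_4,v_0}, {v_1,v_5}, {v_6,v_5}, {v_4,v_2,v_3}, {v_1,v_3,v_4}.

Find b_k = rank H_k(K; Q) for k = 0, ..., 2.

b_0 = 1, b_1 = 1, b_2 = 0.

We work with the vertex ordering v_0 < v_1 < v_2 < v_3 < v_4 < v_5 < v_6. The simplices of K, each written with vertices in increasing order, are:

  0-simplices (7): [v_0], [v_1], [v_2], [v_3], [v_4], [v_5], [v_6]
  1-simplices (12): [v_0,v_1], [v_0,v_4], [v_0,v_6], [v_1,v_3], [v_1,v_4], [v_1,v_5], [v_2,v_3], [v_2,v_4], [v_2,v_6], [v_3,v_4], [v_4,v_6], [v_5,v_6]
  2-simplices (5): [v_0,v_1,v_4], [v_0,v_4,v_6], [v_1,v_3,v_4], [v_2,v_3,v_4], [v_2,v_4,v_6]

giving chain groups C_0 ≅ Z^7, C_1 ≅ Z^12, C_2 ≅ Z^5.

The boundary map ∂_1: C_1 → C_0 sends each edge [p,q] (with p < q) to q − p.
As a 7×12 matrix over Z this has rank 6, with invariant factors (1,1,1,1,1,1).

∂_2: C_2 → C_1 acts by ∂[p,q,r] = [q,r] − [p,r] + [p,q]. For instance
  ∂[v_1,v_3,v_4] = [v_3,v_4] − [v_1,v_4] + [v_1,v_3],
  ∂[v_0,v_4,v_6] = [v_4,v_6] − [v_0,v_6] + [v_0,v_4].
The resulting 12×5 matrix has rank 5, and its Smith normal form has invariant factors (1,1,1,1,1).

From H_k ≅ ker(∂_k) / im(∂_{k+1}) we obtain:

  H_0: rank C_0 − rank ∂_1 = 7 − 6 = 1, and the invariant factors of ∂_1 are all 1, so H_0 = Z.
  H_1: rank ker ∂_1 − rank ∂_2 = (12 − 6) − 5 = 1, and the invariant factors of ∂_2 are all 1, so H_1 = Z.
  H_2: rank ker ∂_2 − rank ∂_3 = (5 − 5) − 0 = 0, and there is no ∂_3, so H_2 = 0.

As a check, the Euler characteristic is 7 − 12 + 5 = 0, which agrees with 1 − 1 + 0 = 0.

Hence the Betti numbers are b_0 = 1, b_1 = 1, b_2 = 0.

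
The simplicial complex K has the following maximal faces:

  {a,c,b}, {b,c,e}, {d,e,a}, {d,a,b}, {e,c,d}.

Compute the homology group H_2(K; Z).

Fix the vertex order a < b < c < d < e and write every simplex with vertices in increasing order. Then dim K = 2 and the simplices of K are:

  0-simplices (5): a, b, c, d, e
  1-simplices (10): ab, ac, ad, ae, bc, bd, be, cd, ce, de
  2-simplices (5): abc, abd, ade, bce, cde

so the chain groups are C_0 ≅ Z^5, C_1 ≅ Z^10, C_2 ≅ Z^5.

∂_1: C_1 → C_0 is given by ∂[p,q] = [q] − [p]. For instance
  ∂be = e − b.
The 5×10 boundary matrix has rank 4 and Smith normal form diag(1,1,1,1).

∂_2: C_2 → C_1 acts by ∂[p,q,r] = [q,r] − [p,r] + [p,q]. For instance
  ∂bce = ce − be + bc,
  ∂abc = bc − ac + ab.
As a 10×5 matrix over Z this has rank 5, with invariant factors (1,1,1,1,1).

Now H_k = ker ∂_k / im ∂_{k+1}, so:

  H_2: rank ker ∂_2 − rank ∂_3 = (5 − 5) − 0 = 0, and there is no ∂_3, so H_2 ≅ 0.

H_2 = 0.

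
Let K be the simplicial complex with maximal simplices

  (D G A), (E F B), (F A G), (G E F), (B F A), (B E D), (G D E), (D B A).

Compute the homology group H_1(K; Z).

Order the vertices as A < B < D < E < F < G. Listing each simplex with vertices in this order, K has dimension 2 with simplices:

  0-simplices (6): A, B, D, E, F, G
  1-simplices (12): AB, AD, AF, AG, BD, BE, BF, DE, DG, EF, EG, FG
  2-simplices (8): ABD, ABF, ADG, AFG, BDE, BEF, DEG, EFG

so the chain groups are C_0 ≅ Z^6, C_1 ≅ Z^12, C_2 ≅ Z^8.

∂_1: C_1 → C_0 sends each edge [p,q] (with p < q) to q − p. For instance
  ∂DE = E − D.
As a 6×12 matrix over Z this has rank 5, with invariant factors (1,1,1,1,1).

The boundary map ∂_2: C_2 → C_1 acts by ∂[p,q,r] = [q,r] − [p,r] + [p,q]. For instance
  ∂ABD = BD − AD + AB,
  ∂ABF = BF − AF + AB.
The resulting 12×8 matrix has rank 7, and its Smith normal form has invariant factors (1,1,1,1,1,1,1).

Now H_k = ker ∂_k / im ∂_{k+1}, so:

  H_1: rank ker ∂_1 − rank ∂_2 = (12 − 5) − 7 = 0, and the invariant factors of ∂_2 are all 1, so H_1 = 0.

H_1 ≅ 0.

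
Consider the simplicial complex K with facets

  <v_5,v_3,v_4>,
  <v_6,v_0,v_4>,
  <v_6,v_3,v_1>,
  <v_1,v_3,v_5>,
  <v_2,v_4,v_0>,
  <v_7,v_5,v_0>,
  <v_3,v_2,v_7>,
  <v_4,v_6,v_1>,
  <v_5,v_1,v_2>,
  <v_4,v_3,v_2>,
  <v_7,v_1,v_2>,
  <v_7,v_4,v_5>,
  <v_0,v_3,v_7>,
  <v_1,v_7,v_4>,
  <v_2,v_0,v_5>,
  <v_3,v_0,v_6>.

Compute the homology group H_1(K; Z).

Take the total order v_0 < v_1 < v_2 < v_3 < v_4 < v_5 < v_6 < v_7 on the vertex set. Then K (dimension 2) consists of the simplices:

  0-simplices (8): [v_0], [v_1], [v_2], [v_3], [v_4], [v_5], [v_6], [v_7]
  1-simplices (24): (24 of them)
  2-simplices (16): (16 of them)

giving chain groups C_0 ≅ Z^8, C_1 ≅ Z^24, C_2 ≅ Z^16.

The boundary map ∂_1: C_1 → C_0 maps an edge to its endpoints' difference, ∂[p,q] = q − p. For instance
  ∂[v_3,v_4] = [v_4] − [v_3].
This gives a 8×24 integer matrix of rank 7; reducing to Smith normal form yields diagonal entries (1,1,1,1,1,1,1).

The boundary map ∂_2: C_2 → C_1 sends each 2-simplex [p,q,r] to [q,r] − [p,r] + [p,q]. For instance
  ∂[v_0,v_4,v_6] = [v_4,v_6] − [v_0,v_6] + [v_0,v_4],
  ∂[v_1,v_2,v_5] = [v_2,v_5] − [v_1,v_5] + [v_1,v_2].
The resulting 24×16 matrix has rank 15, and its Smith normal form has invariant factors (1,1,1,1,1,1,1,1,1,1,1,1,1,1,1).

Now H_k = ker ∂_k / im ∂_{k+1}, so:

  H_1: rank ker ∂_1 − rank ∂_2 = (24 − 7) − 15 = 2, and the invariant factors of ∂_2 are all 1, so H_1 = Z^2.

H_1 = Z^2.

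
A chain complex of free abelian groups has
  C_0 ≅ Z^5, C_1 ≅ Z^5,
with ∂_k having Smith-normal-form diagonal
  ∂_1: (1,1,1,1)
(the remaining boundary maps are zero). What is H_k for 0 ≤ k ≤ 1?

H_0 = Z,  H_1 = Z.

H_0: b_0 = 5 − 0 − 4 = 1; torsion from ∂_1 factors > 1: none. So H_0 = Z.
H_1: b_1 = 5 − 4 − 0 = 1; torsion from ∂_2 factors > 1: none. So H_1 = Z.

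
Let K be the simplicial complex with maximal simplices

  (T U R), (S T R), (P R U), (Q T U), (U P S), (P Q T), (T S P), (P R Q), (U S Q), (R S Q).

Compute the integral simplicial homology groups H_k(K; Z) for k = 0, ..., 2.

Order the vertices as P < Q < R < S < T < U. Listing each simplex with vertices in this order, K has dimension 2 with simplices:

  0-simplices (6): P, Q, R, S, T, U
  1-simplices (15): PQ, PR, PS, PT, PU, QR, QS, QT, QU, RS, RT, RU, ST, SU, TU
  2-simplices (10): PQR, PQT, PRU, PST, PSU, QRS, QSU, QTU, RST, RTU

Hence C_0 ≅ Z^6, C_1 ≅ Z^15, C_2 ≅ Z^10.

The boundary map ∂_1: C_1 → C_0 maps an edge to its endpoints' difference, ∂[p,q] = q − p.
As a 6×15 matrix over Z this has rank 5, with invariant factors (1,1,1,1,1).

Boundary ∂_2: C_2 → C_1 acts by ∂[p,q,r] = [q,r] − [p,r] + [p,q]. For instance
  ∂QSU = SU − QU + QS,
  ∂PST = ST − PT + PS.
The resulting 15×10 matrix has rank 10, and its Smith normal form has invariant factors (1,1,1,1,1,1,1,1,1,2).

Computing H_k = (kernel of ∂_k) / (image of ∂_{k+1}):

  H_0: rank C_0 − rank ∂_1 = 6 − 5 = 1, and the invariant factors of ∂_1 are all 1, so H_0 = Z.
  H_1: rank ker ∂_1 − rank ∂_2 = (15 − 5) − 10 = 0, and ∂_2 has invariant factor 2 > 1, so H_1 = Z/2.
  H_2: rank ker ∂_2 − rank ∂_3 = (10 − 10) − 0 = 0, and there is no ∂_3, so H_2 = 0.

H_0 ≅ Z,  H_1 ≅ Z/2,  H_2 = 0.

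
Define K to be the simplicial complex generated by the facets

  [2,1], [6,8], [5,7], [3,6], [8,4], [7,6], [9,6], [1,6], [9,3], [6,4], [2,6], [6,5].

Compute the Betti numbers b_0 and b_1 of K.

K has 9 vertices, 12 edges.
rank ∂_0 = 0, rank ∂_1 = 8 ⇒ b_0 = 9 − 0 − 8 = 1; all invariant factors of ∂_1 are 1 so no torsion. So H_0 ≅ Z.
rank ∂_1 = 8, rank ∂_2 = 0 ⇒ b_1 = 12 − 8 − 0 = 4. So H_1 ≅ Z^4.

b_0 = 1, b_1 = 4.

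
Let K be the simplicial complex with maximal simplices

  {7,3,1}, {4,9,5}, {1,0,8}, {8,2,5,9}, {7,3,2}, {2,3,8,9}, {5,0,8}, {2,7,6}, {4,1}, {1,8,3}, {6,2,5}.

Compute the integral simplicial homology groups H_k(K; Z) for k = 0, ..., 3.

Fix the vertex order 0 < 1 < 2 < 3 < 4 < 5 < 6 < 7 < 8 < 9 and write every simplex with vertices in increasing order. Then dim K = 3 and the simplices of K are:

  0-simplices (10): [0], [1], [2], [3], [4], [5], [6], [7], [8], [9]
  1-simplices (23): [0,1], [0,5], [0,8], [1,3], [1,4], [1,7], [1,8], [2,3], [2,5], [2,6], [2,7], [2,8], [2,9], [3,7], [3,8], [3,9], [4,5], [4,9], [5,6], [5,8], [5,9], [6,7], [8,9]
  2-simplices (15): [0,1,8], [0,5,8], [1,3,7], [1,3,8], [2,3,7], [2,3,8], [2,3,9], [2,5,6], [2,5,8], [2,5,9], [2,6,7], [2,8,9], [3,8,9], [4,5,9], [5,8,9]
  3-simplices (2): [2,3,8,9], [2,5,8,9]

giving chain groups C_0 ≅ Z^10, C_1 ≅ Z^23, C_2 ≅ Z^15, C_3 ≅ Z^2.

The boundary map ∂_1: C_1 → C_0 is given by ∂[p,q] = [q] − [p]. For instance
  ∂[3,7] = [7] − [3].
The resulting 10×23 matrix has rank 9, and its Smith normal form has invariant factors (1,1,1,1,1,1,1,1,1).

Boundary ∂_2: C_2 → C_1 maps a triangle to the signed sum of its edges. For instance
  ∂[2,5,9] = [5,9] − [2,9] + [2,5],
  ∂[1,3,8] = [3,8] − [1,8] + [1,3].
As a 23×15 matrix over Z this has rank 13, with invariant factors (1,1,1,1,1,1,1,1,1,1,1,1,1).

The boundary map ∂_3: C_3 → C_2 sends each 3-simplex σ to the alternating sum Σ_i (−1)^i (σ with its i-th vertex removed). For instance
  ∂[2,5,8,9] = [5,8,9] − [2,8,9] + [2,5,9] − [2,5,8],
  ∂[2,3,8,9] = [3,8,9] − [2,8,9] + [2,3,9] − [2,3,8].
The 15×2 boundary matrix has rank 2 and Smith normal form diag(1,1).

Reading off H_k = ker ∂_k / im ∂_{k+1}:

  H_0: rank C_0 − rank ∂_1 = 10 − 9 = 1, and the invariant factors of ∂_1 are all 1, so H_0 = Z.
  H_1: rank ker ∂_1 − rank ∂_2 = (23 − 9) − 13 = 1, and the invariant factors of ∂_2 are all 1, so H_1 = Z.
  H_2: rank ker ∂_2 − rank ∂_3 = (15 − 13) − 2 = 0, and the invariant factors of ∂_3 are all 1, so H_2 = 0.
  H_3: rank ker ∂_3 − rank ∂_4 = (2 − 2) − 0 = 0, and there is no ∂_4, so H_3 = 0.

H_0 ≅ Z,  H_1 ≅ Z,  H_2 = 0,  H_3 = 0.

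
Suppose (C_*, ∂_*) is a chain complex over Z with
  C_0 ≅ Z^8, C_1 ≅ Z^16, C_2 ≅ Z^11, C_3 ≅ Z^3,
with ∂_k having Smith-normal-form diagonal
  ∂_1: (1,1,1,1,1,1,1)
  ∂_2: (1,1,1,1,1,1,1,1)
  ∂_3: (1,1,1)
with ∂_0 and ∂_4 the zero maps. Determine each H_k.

H_0: b_0 = 8 − 0 − 7 = 1; torsion from ∂_1 factors > 1: none. So H_0 = Z.
H_1: b_1 = 16 − 7 − 8 = 1; torsion from ∂_2 factors > 1: none. So H_1 = Z.
H_2: b_2 = 11 − 8 − 3 = 0; torsion from ∂_3 factors > 1: none. So H_2 = 0.
H_3: b_3 = 3 − 3 − 0 = 0; torsion from ∂_4 factors > 1: none. So H_3 = 0.

H_0 = Z,  H_1 = Z,  H_2 = 0,  H_3 = 0.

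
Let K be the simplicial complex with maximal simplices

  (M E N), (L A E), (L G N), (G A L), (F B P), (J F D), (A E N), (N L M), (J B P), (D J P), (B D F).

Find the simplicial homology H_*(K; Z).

H_0 = Z^2,  H_1 = Z^2,  H_2 = 0.

Order the vertices as A < B < D < E < F < G < J < L < M < N < P. Listing each simplex with vertices in this order, K has dimension 2 with simplices:

  0-simplices (11): A, B, D, E, F, G, J, L, M, N, P
  1-simplices (22): AE, AG, AL, AN, BD, BF, BJ, BP, DF, DJ, DP, EL, EM, EN, FJ, FP, GL, GN, JP, LM, LN, MN
  2-simplices (11): AEL, AEN, AGL, BDF, BFP, BJP, DFJ, DJP, EMN, GLN, LMN

so the chain groups are C_0 ≅ Z^11, C_1 ≅ Z^22, C_2 ≅ Z^11.

Boundary ∂_1: C_1 → C_0 is given by ∂[p,q] = [q] − [p]. For instance
  ∂LM = M − L.
As a 11×22 matrix over Z this has rank 9, with invariant factors (1,1,1,1,1,1,1,1,1).

∂_2: C_2 → C_1 acts by ∂[p,q,r] = [q,r] − [p,r] + [p,q]. For instance
  ∂AEL = EL − AL + AE,
  ∂AEN = EN − AN + AE.
The 22×11 boundary matrix has rank 11 and Smith normal form diag(1,1,1,1,1,1,1,1,1,1,1).

From H_k ≅ ker(∂_k) / im(∂_{k+1}) we obtain:

  H_0: rank C_0 − rank ∂_1 = 11 − 9 = 2, and the invariant factors of ∂_1 are all 1, so H_0 ≅ Z^2.
  H_1: rank ker ∂_1 − rank ∂_2 = (22 − 9) − 11 = 2, and the invariant factors of ∂_2 are all 1, so H_1 ≅ Z^2.
  H_2: rank ker ∂_2 − rank ∂_3 = (11 − 11) − 0 = 0, and there is no ∂_3, so H_2 ≅ 0.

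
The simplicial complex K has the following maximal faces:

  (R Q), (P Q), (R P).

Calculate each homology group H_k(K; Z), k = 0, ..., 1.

Take the total order P < Q < R on the vertex set. Then K (dimension 1) consists of the simplices:

  0-simplices (3): P, Q, R
  1-simplices (3): PQ, PR, QR

giving chain groups C_0 ≅ Z^3, C_1 ≅ Z^3.

∂_1: C_1 → C_0 is given by ∂[p,q] = [q] − [p]. For instance
  ∂QR = R − Q.
As a 3×3 matrix over Z this has rank 2, with invariant factors (1,1).

Computing H_k = (kernel of ∂_k) / (image of ∂_{k+1}):

  H_0: rank C_0 − rank ∂_1 = 3 − 2 = 1, and the invariant factors of ∂_1 are all 1, so H_0 = Z.
  H_1: rank ker ∂_1 − rank ∂_2 = (3 − 2) − 0 = 1, and there is no ∂_2, so H_1 = Z.

(K is a triangulation of the circle S^1.)

H_0 ≅ Z,  H_1 ≅ Z.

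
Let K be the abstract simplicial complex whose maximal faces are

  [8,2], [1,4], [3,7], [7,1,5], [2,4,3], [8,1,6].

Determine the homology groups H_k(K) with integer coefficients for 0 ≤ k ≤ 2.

Fix the vertex order 1 < 2 < 3 < 4 < 5 < 6 < 7 < 8 and write every simplex with vertices in increasing order. Then dim K = 2 and the simplices of K are:

  0-simplices (8): [1], [2], [3], [4], [5], [6], [7], [8]
  1-simplices (12): [1,4], [1,5], [1,6], [1,7], [1,8], [2,3], [2,4], [2,8], [3,4], [3,7], [5,7], [6,8]
  2-simplices (3): [1,5,7], [1,6,8], [2,3,4]

so the chain groups are C_0 ≅ Z^8, C_1 ≅ Z^12, C_2 ≅ Z^3.

The boundary map ∂_1: C_1 → C_0 is given by ∂[p,q] = [q] − [p].
As a 8×12 matrix over Z this has rank 7, with invariant factors (1,1,1,1,1,1,1).

The boundary map ∂_2: C_2 → C_1 acts by ∂[p,q,r] = [q,r] − [p,r] + [p,q]. For instance
  ∂[1,6,8] = [6,8] − [1,8] + [1,6],
  ∂[1,5,7] = [5,7] − [1,7] + [1,5].
This gives a 12×3 integer matrix of rank 3; reducing to Smith normal form yields diagonal entries (1,1,1).

From H_k ≅ ker(∂_k) / im(∂_{k+1}) we obtain:

  H_0: rank C_0 − rank ∂_1 = 8 − 7 = 1, and the invariant factors of ∂_1 are all 1, so H_0 ≅ Z.
  H_1: rank ker ∂_1 − rank ∂_2 = (12 − 7) − 3 = 2, and the invariant factors of ∂_2 are all 1, so H_1 ≅ Z^2.
  H_2: rank ker ∂_2 − rank ∂_3 = (3 − 3) − 0 = 0, and there is no ∂_3, so H_2 ≅ 0.

As a check, the Euler characteristic is 8 − 12 + 3 = -1, which agrees with 1 − 2 + 0 = -1.

H_0 = Z,  H_1 = Z^2,  H_2 = 0.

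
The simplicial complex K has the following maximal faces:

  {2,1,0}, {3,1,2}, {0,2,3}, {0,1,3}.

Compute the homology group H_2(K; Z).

H_2 = Z.

Order the vertices as 0 < 1 < 2 < 3. Listing each simplex with vertices in this order, K has dimension 2 with simplices:

  0-simplices (4): [0], [1], [2], [3]
  1-simplices (6): [0,1], [0,2], [0,3], [1,2], [1,3], [2,3]
  2-simplices (4): [0,1,2], [0,1,3], [0,2,3], [1,2,3]

Hence C_0 ≅ Z^4, C_1 ≅ Z^6, C_2 ≅ Z^4.

Boundary ∂_1: C_1 → C_0 sends each edge [p,q] (with p < q) to q − p.
The 4×6 boundary matrix has rank 3 and Smith normal form diag(1,1,1).

The boundary map ∂_2: C_2 → C_1 sends each 2-simplex [p,q,r] to [q,r] − [p,r] + [p,q]. For instance
  ∂[0,1,2] = [1,2] − [0,2] + [0,1],
  ∂[0,1,3] = [1,3] − [0,3] + [0,1].
The resulting 6×4 matrix has rank 3, and its Smith normal form has invariant factors (1,1,1).

Now H_k = ker ∂_k / im ∂_{k+1}, so:

  H_2: rank ker ∂_2 − rank ∂_3 = (4 − 3) − 0 = 1, and there is no ∂_3, so H_2 = Z.

(K is a triangulation of the 2-sphere S^2.)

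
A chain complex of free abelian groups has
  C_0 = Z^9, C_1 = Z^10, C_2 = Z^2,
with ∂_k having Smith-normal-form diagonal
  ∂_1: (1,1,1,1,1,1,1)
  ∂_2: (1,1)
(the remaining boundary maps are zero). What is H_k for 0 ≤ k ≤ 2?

H_0 = Z^2,  H_1 = Z,  H_2 = 0.

H_0: b_0 = 9 − 0 − 7 = 2; torsion from ∂_1 factors > 1: none. So H_0 = Z^2.
H_1: b_1 = 10 − 7 − 2 = 1; torsion from ∂_2 factors > 1: none. So H_1 = Z.
H_2: b_2 = 2 − 2 − 0 = 0; torsion from ∂_3 factors > 1: none. So H_2 = 0.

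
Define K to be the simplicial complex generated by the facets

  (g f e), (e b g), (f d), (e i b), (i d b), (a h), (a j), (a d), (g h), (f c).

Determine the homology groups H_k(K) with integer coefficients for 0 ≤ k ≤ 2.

H_0 = Z,  H_1 = Z^2,  H_2 = 0.

We work with the vertex ordering a < b < c < d < e < f < g < h < i < j. The simplices of K, each written with vertices in increasing order, are:

  0-simplices (10): a, b, c, d, e, f, g, h, i, j
  1-simplices (15): ad, ah, aj, bd, be, bg, bi, cf, df, di, ef, eg, ei, fg, gh
  2-simplices (4): bdi, beg, bei, efg

giving chain groups C_0 ≅ Z^10, C_1 ≅ Z^15, C_2 ≅ Z^4.

The boundary map ∂_1: C_1 → C_0 sends each edge [p,q] (with p < q) to q − p. For instance
  ∂gh = h − g.
The resulting 10×15 matrix has rank 9, and its Smith normal form has invariant factors (1,1,1,1,1,1,1,1,1).

Boundary ∂_2: C_2 → C_1 sends each 2-simplex [p,q,r] to [q,r] − [p,r] + [p,q]. For instance
  ∂efg = fg − eg + ef,
  ∂bdi = di − bi + bd.
As a 15×4 matrix over Z this has rank 4, with invariant factors (1,1,1,1).

Reading off H_k = ker ∂_k / im ∂_{k+1}:

  H_0: rank C_0 − rank ∂_1 = 10 − 9 = 1, and the invariant factors of ∂_1 are all 1, so H_0 = Z.
  H_1: rank ker ∂_1 − rank ∂_2 = (15 − 9) − 4 = 2, and the invariant factors of ∂_2 are all 1, so H_1 = Z^2.
  H_2: rank ker ∂_2 − rank ∂_3 = (4 − 4) − 0 = 0, and there is no ∂_3, so H_2 = 0.

As a check, the Euler characteristic is 10 − 15 + 4 = -1, which agrees with 1 − 2 + 0 = -1.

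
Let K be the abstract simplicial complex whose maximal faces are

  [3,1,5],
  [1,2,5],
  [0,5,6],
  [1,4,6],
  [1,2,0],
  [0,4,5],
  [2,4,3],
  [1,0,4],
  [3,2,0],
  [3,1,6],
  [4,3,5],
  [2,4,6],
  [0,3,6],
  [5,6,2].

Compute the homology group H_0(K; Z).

Take the total order 0 < 1 < 2 < 3 < 4 < 5 < 6 on the vertex set. Then K (dimension 2) consists of the simplices:

  0-simplices (7): [0], [1], [2], [3], [4], [5], [6]
  1-simplices (21): [0,1], [0,2], [0,3], [0,4], [0,5], [0,6], [1,2], [1,3], [1,4], [1,5], [1,6], [2,3], [2,4], [2,5], [2,6], [3,4], [3,5], [3,6], [4,5], [4,6], [5,6]
  2-simplices (14): [0,1,2], [0,1,4], [0,2,3], [0,3,6], [0,4,5], [0,5,6], [1,2,5], [1,3,5], [1,3,6], [1,4,6], [2,3,4], [2,4,6], [2,5,6], [3,4,5]

Hence C_0 ≅ Z^7, C_1 ≅ Z^21, C_2 ≅ Z^14.

∂_1: C_1 → C_0 is given by ∂[p,q] = [q] − [p]. For instance
  ∂[0,5] = [5] − [0].
As a 7×21 matrix over Z this has rank 6, with invariant factors (1,1,1,1,1,1).

Boundary ∂_2: C_2 → C_1 maps a triangle to the signed sum of its edges. For instance
  ∂[1,3,5] = [3,5] − [1,5] + [1,3],
  ∂[0,4,5] = [4,5] − [0,5] + [0,4].
The 21×14 boundary matrix has rank 13 and Smith normal form diag(1,1,1,1,1,1,1,1,1,1,1,1,1).

From H_k ≅ ker(∂_k) / im(∂_{k+1}) we obtain:

  H_0: rank C_0 − rank ∂_1 = 7 − 6 = 1, and the invariant factors of ∂_1 are all 1, so H_0 ≅ Z.

H_0 ≅ Z.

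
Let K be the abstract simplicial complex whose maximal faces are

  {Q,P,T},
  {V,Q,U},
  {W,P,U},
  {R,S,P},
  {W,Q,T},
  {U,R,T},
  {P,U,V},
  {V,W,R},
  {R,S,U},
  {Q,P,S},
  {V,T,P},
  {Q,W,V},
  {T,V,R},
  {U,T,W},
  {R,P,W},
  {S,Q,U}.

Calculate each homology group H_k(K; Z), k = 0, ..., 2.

Take the total order P < Q < R < S < T < U < V < W on the vertex set. Then K (dimension 2) consists of the simplices:

  0-simplices (8): P, Q, R, S, T, U, V, W
  1-simplices (24): PQ, PR, PS, PT, PU, PV, PW, QS, QT, QU, QV, QW, RS, RT, RU, RV, RW, SU, TU, TV, TW, UV, UW, VW
  2-simplices (16): PQS, PQT, PRS, PRW, PTV, PUV, PUW, QSU, QTW, QUV, QVW, RSU, RTU, RTV, RVW, TUW

Hence C_0 ≅ Z^8, C_1 ≅ Z^24, C_2 ≅ Z^16.

The boundary map ∂_1: C_1 → C_0 sends each edge [p,q] (with p < q) to q − p.
As a 8×24 matrix over Z this has rank 7, with invariant factors (1,1,1,1,1,1,1).

The boundary map ∂_2: C_2 → C_1 acts by ∂[p,q,r] = [q,r] − [p,r] + [p,q]. For instance
  ∂RSU = SU − RU + RS,
  ∂RTU = TU − RU + RT.
As a 24×16 matrix over Z this has rank 15, with invariant factors (1,1,1,1,1,1,1,1,1,1,1,1,1,1,1).

Reading off H_k = ker ∂_k / im ∂_{k+1}:

  H_0: rank C_0 − rank ∂_1 = 8 − 7 = 1, and the invariant factors of ∂_1 are all 1, so H_0 ≅ Z.
  H_1: rank ker ∂_1 − rank ∂_2 = (24 − 7) − 15 = 2, and the invariant factors of ∂_2 are all 1, so H_1 ≅ Z^2.
  H_2: rank ker ∂_2 − rank ∂_3 = (16 − 15) − 0 = 1, and there is no ∂_3, so H_2 ≅ Z.

H_0 ≅ Z,  H_1 ≅ Z^2,  H_2 ≅ Z.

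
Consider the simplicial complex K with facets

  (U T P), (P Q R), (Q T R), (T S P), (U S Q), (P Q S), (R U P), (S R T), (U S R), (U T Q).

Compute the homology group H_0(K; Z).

K has 6 vertices, 15 edges, 10 triangles.
rank ∂_0 = 0, rank ∂_1 = 5 ⇒ b_0 = 6 − 0 − 5 = 1; all invariant factors of ∂_1 are 1 so no torsion. So H_0 = Z.

H_0 = Z.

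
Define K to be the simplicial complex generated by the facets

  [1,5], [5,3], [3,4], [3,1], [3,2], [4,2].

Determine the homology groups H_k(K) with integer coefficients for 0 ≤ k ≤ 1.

We work with the vertex ordering 1 < 2 < 3 < 4 < 5. The simplices of K, each written with vertices in increasing order, are:

  0-simplices (5): [1], [2], [3], [4], [5]
  1-simplices (6): [1,3], [1,5], [2,3], [2,4], [3,4], [3,5]

giving chain groups C_0 ≅ Z^5, C_1 ≅ Z^6.

The boundary map ∂_1: C_1 → C_0 sends each edge [p,q] (with p < q) to q − p. For instance
  ∂[2,4] = [4] − [2].
This gives a 5×6 integer matrix of rank 4; reducing to Smith normal form yields diagonal entries (1,1,1,1).

Reading off H_k = ker ∂_k / im ∂_{k+1}:

  H_0: rank C_0 − rank ∂_1 = 5 − 4 = 1, and the invariant factors of ∂_1 are all 1, so H_0 ≅ Z.
  H_1: rank ker ∂_1 − rank ∂_2 = (6 − 4) − 0 = 2, and there is no ∂_2, so H_1 ≅ Z^2.

As a check, the Euler characteristic is 5 − 6 = -1, which agrees with 1 − 2 = -1.

H_0 ≅ Z,  H_1 ≅ Z^2.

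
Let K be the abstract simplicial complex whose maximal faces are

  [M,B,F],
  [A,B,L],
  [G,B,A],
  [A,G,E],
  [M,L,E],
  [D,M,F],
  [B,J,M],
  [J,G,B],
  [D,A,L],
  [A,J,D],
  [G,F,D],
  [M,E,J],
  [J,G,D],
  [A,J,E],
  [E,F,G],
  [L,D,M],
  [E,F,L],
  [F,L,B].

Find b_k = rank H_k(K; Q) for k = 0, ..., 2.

We work with the vertex ordering A < B < D < E < F < G < J < L < M. The simplices of K, each written with vertices in increasing order, are:

  0-simplices (9): A, B, D, E, F, G, J, L, M
  1-simplices (27): AB, AD, AE, AG, AJ, AL, BF, BG, BJ, BL, BM, DF, DG, DJ, DL, DM, EF, EG, EJ, EL, EM, FG, FL, FM, GJ, JM, LM
  2-simplices (18): ABG, ABL, ADJ, ADL, AEG, AEJ, BFL, BFM, BGJ, BJM, DFG, DFM, DGJ, DLM, EFG, EFL, EJM, ELM

so the chain groups are C_0 ≅ Z^9, C_1 ≅ Z^27, C_2 ≅ Z^18.

Boundary ∂_1: C_1 → C_0 sends each edge [p,q] (with p < q) to q − p. For instance
  ∂EF = F − E.
As a 9×27 matrix over Z this has rank 8, with invariant factors (1,1,1,1,1,1,1,1).

∂_2: C_2 → C_1 acts by ∂[p,q,r] = [q,r] − [p,r] + [p,q]. For instance
  ∂ABL = BL − AL + AB,
  ∂BJM = JM − BM + BJ.
This gives a 27×18 integer matrix of rank 18; reducing to Smith normal form yields diagonal entries (1,1,1,1,1,1,1,1,1,1,1,1,1,1,1,1,1,2).

Computing H_k = (kernel of ∂_k) / (image of ∂_{k+1}):

  H_0: rank C_0 − rank ∂_1 = 9 − 8 = 1, and the invariant factors of ∂_1 are all 1, so H_0 ≅ Z.
  H_1: rank ker ∂_1 − rank ∂_2 = (27 − 8) − 18 = 1, and ∂_2 has invariant factor 2 > 1, so H_1 ≅ Z ⊕ Z_2.
  H_2: rank ker ∂_2 − rank ∂_3 = (18 − 18) − 0 = 0, and there is no ∂_3, so H_2 ≅ 0.

Hence the Betti numbers are b_0 = 1, b_1 = 1, b_2 = 0.

b_0 = 1, b_1 = 1, b_2 = 0.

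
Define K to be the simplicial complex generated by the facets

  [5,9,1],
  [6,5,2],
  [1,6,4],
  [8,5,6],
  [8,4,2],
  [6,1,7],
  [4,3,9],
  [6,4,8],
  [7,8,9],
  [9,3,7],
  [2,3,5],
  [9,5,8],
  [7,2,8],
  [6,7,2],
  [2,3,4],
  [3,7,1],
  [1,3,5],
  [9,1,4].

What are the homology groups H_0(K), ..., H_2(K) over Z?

H_0 ≅ Z,  H_1 ≅ Z ⊕ Z_2,  H_2 = 0.

Order the vertices as 1 < 2 < 3 < 4 < 5 < 6 < 7 < 8 < 9. Listing each simplex with vertices in this order, K has dimension 2 with simplices:

  0-simplices (9): [1], [2], [3], [4], [5], [6], [7], [8], [9]
  1-simplices (27): (27 of them)
  2-simplices (18): [1,3,5], [1,3,7], [1,4,6], [1,4,9], [1,5,9], [1,6,7], [2,3,4], [2,3,5], [2,4,8], [2,5,6], [2,6,7], [2,7,8], [3,4,9], [3,7,9], [4,6,8], [5,6,8], [5,8,9], [7,8,9]

Hence C_0 ≅ Z^9, C_1 ≅ Z^27, C_2 ≅ Z^18.

The boundary map ∂_1: C_1 → C_0 is given by ∂[p,q] = [q] − [p]. For instance
  ∂[3,5] = [5] − [3].
The 9×27 boundary matrix has rank 8 and Smith normal form diag(1,1,1,1,1,1,1,1).

Boundary ∂_2: C_2 → C_1 acts by ∂[p,q,r] = [q,r] − [p,r] + [p,q]. For instance
  ∂[2,3,5] = [3,5] − [2,5] + [2,3],
  ∂[1,3,5] = [3,5] − [1,5] + [1,3].
This gives a 27×18 integer matrix of rank 18; reducing to Smith normal form yields diagonal entries (1,1,1,1,1,1,1,1,1,1,1,1,1,1,1,1,1,2).

Reading off H_k = ker ∂_k / im ∂_{k+1}:

  H_0: rank C_0 − rank ∂_1 = 9 − 8 = 1, and the invariant factors of ∂_1 are all 1, so H_0 = Z.
  H_1: rank ker ∂_1 − rank ∂_2 = (27 − 8) − 18 = 1, and ∂_2 has invariant factor 2 > 1, so H_1 = Z ⊕ Z_2.
  H_2: rank ker ∂_2 − rank ∂_3 = (18 − 18) − 0 = 0, and there is no ∂_3, so H_2 = 0.

As a check, the Euler characteristic is 9 − 27 + 18 = 0, which agrees with 1 − 1 + 0 = 0.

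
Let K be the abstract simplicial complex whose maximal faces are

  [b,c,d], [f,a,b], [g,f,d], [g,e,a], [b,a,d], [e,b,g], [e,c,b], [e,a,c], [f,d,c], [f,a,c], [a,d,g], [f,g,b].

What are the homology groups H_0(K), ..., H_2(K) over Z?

We work with the vertex ordering a < b < c < d < e < f < g. The simplices of K, each written with vertices in increasing order, are:

  0-simplices (7): a, b, c, d, e, f, g
  1-simplices (18): ab, ac, ad, ae, af, ag, bc, bd, be, bf, bg, cd, ce, cf, df, dg, eg, fg
  2-simplices (12): abd, abf, ace, acf, adg, aeg, bcd, bce, beg, bfg, cdf, dfg

giving chain groups C_0 ≅ Z^7, C_1 ≅ Z^18, C_2 ≅ Z^12.

∂_1: C_1 → C_0 maps an edge to its endpoints' difference, ∂[p,q] = q − p. For instance
  ∂be = e − b.
This gives a 7×18 integer matrix of rank 6; reducing to Smith normal form yields diagonal entries (1,1,1,1,1,1).

Boundary ∂_2: C_2 → C_1 acts by ∂[p,q,r] = [q,r] − [p,r] + [p,q]. For instance
  ∂abf = bf − af + ab,
  ∂cdf = df − cf + cd.
The 18×12 boundary matrix has rank 12 and Smith normal form diag(1,1,1,1,1,1,1,1,1,1,1,2).

Reading off H_k = ker ∂_k / im ∂_{k+1}:

  H_0: rank C_0 − rank ∂_1 = 7 − 6 = 1, and the invariant factors of ∂_1 are all 1, so H_0 ≅ Z.
  H_1: rank ker ∂_1 − rank ∂_2 = (18 − 6) − 12 = 0, and ∂_2 has invariant factor 2 > 1, so H_1 ≅ Z/2Z.
  H_2: rank ker ∂_2 − rank ∂_3 = (12 − 12) − 0 = 0, and there is no ∂_3, so H_2 ≅ 0.

H_0 ≅ Z,  H_1 ≅ Z/2Z,  H_2 = 0.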